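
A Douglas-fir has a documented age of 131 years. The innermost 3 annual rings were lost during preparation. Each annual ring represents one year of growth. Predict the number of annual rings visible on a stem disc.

128 annual rings

At one annual ring per year, 131 years correspond to 131 annual rings.
Subtracting the 3 annual rings not captured gives 131 − 3 = 128 annual rings in the record.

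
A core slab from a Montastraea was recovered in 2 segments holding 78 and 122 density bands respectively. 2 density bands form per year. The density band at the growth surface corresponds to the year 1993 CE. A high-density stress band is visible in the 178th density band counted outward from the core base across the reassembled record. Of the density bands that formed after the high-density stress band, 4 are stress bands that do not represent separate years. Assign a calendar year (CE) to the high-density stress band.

Total density bands = 78 + 122 = 200.
The high-density stress band sits at density band 178 from the core base, so 200 − 178 = 22 density bands formed after it.
Removing the 4 false density bands leaves 22 − 4 = 18 true density bands beyond the high-density stress band.
Dividing by 2 density bands per year: 18 / 2 = 9 years.
1993 − 9 = 1984 CE.

1984 CE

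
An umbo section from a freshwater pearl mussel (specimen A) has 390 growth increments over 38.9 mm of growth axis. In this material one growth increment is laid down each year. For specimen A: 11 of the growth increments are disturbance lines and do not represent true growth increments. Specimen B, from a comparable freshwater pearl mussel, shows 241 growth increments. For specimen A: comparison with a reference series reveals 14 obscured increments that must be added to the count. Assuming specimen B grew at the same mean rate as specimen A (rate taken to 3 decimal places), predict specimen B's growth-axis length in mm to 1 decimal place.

Specimen A: correcting the raw count gives 390 − 11 + 14 = 393 true growth increments.
A: Extension rate ≈ 38.9 / 393 = 0.099 mm/yr.
B's length ≈ 0.099 × 241 = 23.9 mm.

23.9 mm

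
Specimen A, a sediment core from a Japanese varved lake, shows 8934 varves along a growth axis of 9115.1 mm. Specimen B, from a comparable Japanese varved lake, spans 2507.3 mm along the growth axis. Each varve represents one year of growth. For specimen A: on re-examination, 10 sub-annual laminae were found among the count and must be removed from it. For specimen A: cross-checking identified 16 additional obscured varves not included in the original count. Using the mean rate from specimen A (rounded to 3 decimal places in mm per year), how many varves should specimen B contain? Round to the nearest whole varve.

Specimen A: correcting the raw count gives 8934 − 10 + 16 = 8940 true varves.
A: Extension rate ≈ 9115.1 / 8940 = 1.020 mm per year.
For B, 2507.3 / 1.020 = 2458.14 years ≈ 2458 varves.

2458 varves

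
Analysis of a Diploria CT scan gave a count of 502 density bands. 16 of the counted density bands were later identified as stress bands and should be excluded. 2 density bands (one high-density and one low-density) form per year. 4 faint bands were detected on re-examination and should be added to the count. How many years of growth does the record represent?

After corrections the count is 502 − 16 + 4 = 490 density bands.
Dividing by 2 density bands per year: 490 / 2 = 245 years.

245 years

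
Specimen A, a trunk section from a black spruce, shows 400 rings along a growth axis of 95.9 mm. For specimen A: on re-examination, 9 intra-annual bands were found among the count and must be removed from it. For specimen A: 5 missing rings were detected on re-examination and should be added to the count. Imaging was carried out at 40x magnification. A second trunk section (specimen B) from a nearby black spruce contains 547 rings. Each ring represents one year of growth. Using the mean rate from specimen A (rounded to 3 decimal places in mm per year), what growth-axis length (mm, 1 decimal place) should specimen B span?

Specimen A: correcting the raw count gives 400 − 9 + 5 = 396 true rings.
A: Extension rate ≈ 95.9 / 396 = 0.242 mm/year.
Length of B = 0.242 × 547 = 132.4 mm.

132.4 mm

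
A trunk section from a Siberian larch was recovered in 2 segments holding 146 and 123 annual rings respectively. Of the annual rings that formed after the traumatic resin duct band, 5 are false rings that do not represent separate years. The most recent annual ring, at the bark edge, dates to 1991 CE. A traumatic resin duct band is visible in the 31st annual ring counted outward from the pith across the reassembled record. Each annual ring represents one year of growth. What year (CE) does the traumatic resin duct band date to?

Total annual rings = 146 + 123 = 269.
The traumatic resin duct band sits at annual ring 31 from the pith, so 269 − 31 = 238 annual rings formed after it.
Removing the 5 false annual rings leaves 238 − 5 = 233 true annual rings beyond the traumatic resin duct band.
Counting back 233 years from 1991 CE places the traumatic resin duct band in 1991 − 233 = 1758 CE.

1758 CE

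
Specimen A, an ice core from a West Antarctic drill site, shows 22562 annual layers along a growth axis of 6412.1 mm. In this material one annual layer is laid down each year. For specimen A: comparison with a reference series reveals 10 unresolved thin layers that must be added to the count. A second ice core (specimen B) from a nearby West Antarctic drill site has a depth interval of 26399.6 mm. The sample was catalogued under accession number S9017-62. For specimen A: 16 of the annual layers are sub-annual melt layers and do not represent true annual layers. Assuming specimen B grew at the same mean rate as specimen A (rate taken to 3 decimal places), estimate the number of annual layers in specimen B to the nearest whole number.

Specimen A: adjusted count: 22562 − 16 + 10 = 22556 annual layers.
A: Extension rate ≈ 6412.1 / 22556 = 0.284 mm/yr.
B spans 26399.6 / 0.284 = 92956.34 years ≈ 92956 annual layers.

92956 annual layers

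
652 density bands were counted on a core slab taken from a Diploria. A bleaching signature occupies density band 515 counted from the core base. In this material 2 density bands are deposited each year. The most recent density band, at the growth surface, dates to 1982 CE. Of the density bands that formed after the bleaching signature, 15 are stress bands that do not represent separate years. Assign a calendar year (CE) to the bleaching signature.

Between density band 515 and the growth surface there are 652 − 515 = 137 density bands.
Excluding 15 false density bands: 137 − 15 = 122.
With 2 density bands per year, 122 / 2 = 61 years.
The density band at the growth surface is 1982 CE, so the bleaching signature dates to 1982 − 61 = 1921 CE.

1921 CE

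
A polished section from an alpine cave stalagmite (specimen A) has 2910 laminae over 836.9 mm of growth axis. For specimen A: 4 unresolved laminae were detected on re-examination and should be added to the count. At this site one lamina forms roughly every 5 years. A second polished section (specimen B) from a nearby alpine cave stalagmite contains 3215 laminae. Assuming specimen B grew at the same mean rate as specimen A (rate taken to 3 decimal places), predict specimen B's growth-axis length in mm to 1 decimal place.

916.3 mm

Specimen A: adjusted count: 2910 + 4 = 2914 laminae.
Specimen A: multiplying by 5 years per lamina: 2914 × 5 = 14570 years.
A: 836.9 mm over 14570 years gives 836.9 / 14570 ≈ 0.057 mm/year.
Specimen B: at 5 years per lamina, 3215 × 5 = 16075 years. Length of B = 0.057 × 16075 = 916.3 mm.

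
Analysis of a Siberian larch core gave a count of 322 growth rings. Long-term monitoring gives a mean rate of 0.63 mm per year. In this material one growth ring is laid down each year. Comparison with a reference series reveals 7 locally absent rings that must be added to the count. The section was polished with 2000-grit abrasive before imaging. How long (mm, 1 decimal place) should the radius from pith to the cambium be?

207.3 mm

Correcting the raw count gives 322 + 7 = 329 true growth rings.
329 years at 0.63 mm/year gives 0.63 × 329 = 207.3 mm.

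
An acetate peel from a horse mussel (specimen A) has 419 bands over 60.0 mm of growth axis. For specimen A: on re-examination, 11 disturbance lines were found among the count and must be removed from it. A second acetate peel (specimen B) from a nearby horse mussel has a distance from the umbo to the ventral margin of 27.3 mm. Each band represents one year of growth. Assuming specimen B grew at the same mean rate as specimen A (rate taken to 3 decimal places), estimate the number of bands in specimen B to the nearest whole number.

Specimen A: after corrections the count is 419 − 11 = 408 bands.
A: Extension rate ≈ 60.0 / 408 = 0.147 mm/yr.
For B, 27.3 / 0.147 = 185.71 years ≈ 186 bands.

186 bands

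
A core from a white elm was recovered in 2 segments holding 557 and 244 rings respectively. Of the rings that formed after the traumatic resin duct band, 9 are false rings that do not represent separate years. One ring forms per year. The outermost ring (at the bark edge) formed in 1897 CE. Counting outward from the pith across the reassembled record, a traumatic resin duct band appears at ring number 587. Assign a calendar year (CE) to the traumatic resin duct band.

1692 CE

Total rings = 557 + 244 = 801.
801 − 587 = 214 rings lie beyond the traumatic resin duct band toward the bark edge.
Excluding 9 false rings: 214 − 9 = 205.
1897 − 205 = 1692 CE.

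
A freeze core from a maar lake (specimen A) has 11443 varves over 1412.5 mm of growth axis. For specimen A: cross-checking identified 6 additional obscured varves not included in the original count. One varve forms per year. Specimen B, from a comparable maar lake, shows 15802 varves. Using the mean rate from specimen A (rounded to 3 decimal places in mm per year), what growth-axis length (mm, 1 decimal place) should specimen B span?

1943.6 mm

Specimen A: adjusted count: 11443 + 6 = 11449 varves.
A: 1412.5 mm over 11449 years gives 1412.5 / 11449 ≈ 0.123 mm/yr.
B's length ≈ 0.123 × 15802 = 1943.6 mm.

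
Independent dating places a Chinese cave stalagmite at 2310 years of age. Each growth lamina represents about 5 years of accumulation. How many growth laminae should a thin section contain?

462 growth laminae

One growth lamina every 5 years means 2310 / 5 = 462 growth laminae.
So 462 growth laminae should be present.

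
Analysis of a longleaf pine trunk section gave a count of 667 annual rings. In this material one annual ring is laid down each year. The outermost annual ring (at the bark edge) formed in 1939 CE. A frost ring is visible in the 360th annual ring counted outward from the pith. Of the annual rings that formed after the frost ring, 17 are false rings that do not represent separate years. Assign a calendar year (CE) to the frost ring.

1649 CE

The frost ring sits at annual ring 360 from the pith, so 667 − 360 = 307 annual rings formed after it.
Removing the 17 false annual rings leaves 307 − 17 = 290 true annual rings beyond the frost ring.
Counting back 290 years from 1939 CE places the frost ring in 1939 − 290 = 1649 CE.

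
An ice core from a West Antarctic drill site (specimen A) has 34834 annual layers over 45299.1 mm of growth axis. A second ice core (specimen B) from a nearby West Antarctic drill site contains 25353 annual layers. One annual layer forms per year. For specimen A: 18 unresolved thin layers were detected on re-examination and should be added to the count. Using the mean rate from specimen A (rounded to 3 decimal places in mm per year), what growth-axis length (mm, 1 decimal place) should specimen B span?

Specimen A: true annual layer count = 34834 + 18 = 34852.
A: 45299.1 mm over 34852 years gives 45299.1 / 34852 ≈ 1.300 mm/year.
For B, 1.300 mm/year × 25353 years = 32958.9 mm.

32958.9 mm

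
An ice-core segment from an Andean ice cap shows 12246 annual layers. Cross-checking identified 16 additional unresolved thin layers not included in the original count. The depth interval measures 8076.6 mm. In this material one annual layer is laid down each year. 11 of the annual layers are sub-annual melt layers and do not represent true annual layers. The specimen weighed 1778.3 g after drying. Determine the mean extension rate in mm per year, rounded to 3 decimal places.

Adjusted count: 12246 − 11 + 16 = 12251 annual layers.
Mean rate = 8076.6 mm / 12251 years ≈ 0.659 mm per year.

0.659 mm per year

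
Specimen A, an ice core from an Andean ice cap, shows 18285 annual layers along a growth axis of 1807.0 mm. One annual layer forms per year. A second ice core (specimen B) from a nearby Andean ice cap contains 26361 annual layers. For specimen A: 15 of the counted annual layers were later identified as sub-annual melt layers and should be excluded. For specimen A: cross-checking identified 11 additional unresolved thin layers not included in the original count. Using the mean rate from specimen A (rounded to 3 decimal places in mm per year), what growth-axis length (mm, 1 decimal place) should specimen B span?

2609.7 mm

Specimen A: adjusted count: 18285 − 15 + 11 = 18281 annual layers.
A: Mean rate = 1807.0 mm / 18281 years ≈ 0.099 mm per year.
For B, 0.099 mm/year × 26361 years = 2609.7 mm.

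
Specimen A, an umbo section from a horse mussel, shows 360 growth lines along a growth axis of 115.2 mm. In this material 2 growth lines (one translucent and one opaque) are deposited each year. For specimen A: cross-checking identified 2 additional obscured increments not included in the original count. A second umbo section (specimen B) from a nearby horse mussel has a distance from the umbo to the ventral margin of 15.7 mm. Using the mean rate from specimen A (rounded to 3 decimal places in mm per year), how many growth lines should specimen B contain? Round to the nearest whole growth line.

49 growth lines

Specimen A: correcting the raw count gives 360 + 2 = 362 true growth lines.
Specimen A: with 2 growth lines per year, 362 / 2 = 181 years.
A: 115.2 mm over 181 years gives 115.2 / 181 ≈ 0.636 mm/year.
Specimen B: 15.7 mm / 0.636 mm per year = 24.69 years; at 2 growth lines per year that is 24.69 × 2 ≈ 49 growth lines.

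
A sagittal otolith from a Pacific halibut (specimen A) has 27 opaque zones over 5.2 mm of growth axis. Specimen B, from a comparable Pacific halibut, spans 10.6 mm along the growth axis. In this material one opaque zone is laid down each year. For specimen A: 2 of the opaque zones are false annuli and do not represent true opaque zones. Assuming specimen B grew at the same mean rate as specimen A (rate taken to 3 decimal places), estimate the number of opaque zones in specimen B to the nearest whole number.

51 opaque zones

Specimen A: true opaque zone count = 27 − 2 = 25.
A: 5.2 mm over 25 years gives 5.2 / 25 ≈ 0.208 mm per year.
Specimen B: 10.6 mm / 0.208 mm per year = 50.96 years ≈ 51 opaque zones.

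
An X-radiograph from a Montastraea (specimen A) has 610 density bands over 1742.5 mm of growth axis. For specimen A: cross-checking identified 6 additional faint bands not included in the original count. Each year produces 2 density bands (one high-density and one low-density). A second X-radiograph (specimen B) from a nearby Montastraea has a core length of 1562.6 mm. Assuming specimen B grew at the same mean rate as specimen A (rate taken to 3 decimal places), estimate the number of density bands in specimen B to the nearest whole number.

Specimen A: after corrections the count is 610 + 6 = 616 density bands.
Specimen A: 616 density bands at 2 per year is 616 / 2 = 308 years.
A: Extension rate ≈ 1742.5 / 308 = 5.657 mm/year.
Specimen B: 1562.6 mm / 5.657 mm per year = 276.22 years; at 2 density bands per year that is 276.22 × 2 ≈ 552 density bands.

552 density bands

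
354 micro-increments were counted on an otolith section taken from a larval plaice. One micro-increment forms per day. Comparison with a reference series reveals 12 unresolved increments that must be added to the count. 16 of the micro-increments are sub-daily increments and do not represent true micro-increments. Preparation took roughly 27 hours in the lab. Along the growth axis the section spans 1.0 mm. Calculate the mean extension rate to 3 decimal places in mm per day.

Adjusted count: 354 − 16 + 12 = 350 micro-increments.
Extension rate ≈ 1.0 / 350 = 0.003 mm per day.

0.003 mm per day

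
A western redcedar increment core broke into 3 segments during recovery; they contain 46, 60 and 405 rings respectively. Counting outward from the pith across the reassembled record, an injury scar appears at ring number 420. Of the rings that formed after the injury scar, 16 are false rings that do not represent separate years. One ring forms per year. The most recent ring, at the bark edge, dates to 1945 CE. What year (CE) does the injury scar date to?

1870 CE

Total rings = 46 + 60 + 405 = 511.
The injury scar sits at ring 420 from the pith, so 511 − 420 = 91 rings formed after it.
Excluding 16 false rings: 91 − 16 = 75.
The ring at the bark edge is 1945 CE, so the injury scar dates to 1945 − 75 = 1870 CE.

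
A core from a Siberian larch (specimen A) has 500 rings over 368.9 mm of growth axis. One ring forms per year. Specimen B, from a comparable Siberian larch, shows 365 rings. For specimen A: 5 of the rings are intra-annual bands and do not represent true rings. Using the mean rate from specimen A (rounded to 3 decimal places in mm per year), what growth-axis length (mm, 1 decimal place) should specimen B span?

271.9 mm

Specimen A: true ring count = 500 − 5 = 495.
A: Mean rate = 368.9 mm / 495 years ≈ 0.745 mm/year.
For B, 0.745 mm/year × 365 years = 271.9 mm.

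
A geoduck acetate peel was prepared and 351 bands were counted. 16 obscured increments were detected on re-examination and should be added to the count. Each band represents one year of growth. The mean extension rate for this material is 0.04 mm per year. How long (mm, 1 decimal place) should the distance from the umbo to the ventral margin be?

14.7 mm

Adjusted count: 351 + 16 = 367 bands.
Predicted length = 0.04 mm/year × 367 years = 14.7 mm.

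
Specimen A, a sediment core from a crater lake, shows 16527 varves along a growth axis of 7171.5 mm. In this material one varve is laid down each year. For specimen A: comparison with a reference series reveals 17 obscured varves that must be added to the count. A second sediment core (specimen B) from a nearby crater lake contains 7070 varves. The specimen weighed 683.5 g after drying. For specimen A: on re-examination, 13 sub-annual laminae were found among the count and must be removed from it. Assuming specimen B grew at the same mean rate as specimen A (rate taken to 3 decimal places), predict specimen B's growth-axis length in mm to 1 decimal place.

3068.4 mm

Specimen A: after corrections the count is 16527 − 13 + 17 = 16531 varves.
A: Extension rate ≈ 7171.5 / 16531 = 0.434 mm/yr.
Length of B = 0.434 × 7070 = 3068.4 mm.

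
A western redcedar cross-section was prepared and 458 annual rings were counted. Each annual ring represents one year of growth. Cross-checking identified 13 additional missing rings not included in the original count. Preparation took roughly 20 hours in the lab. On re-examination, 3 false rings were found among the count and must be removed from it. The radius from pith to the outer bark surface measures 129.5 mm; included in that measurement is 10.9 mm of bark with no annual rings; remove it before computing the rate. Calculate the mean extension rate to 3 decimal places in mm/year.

After corrections the count is 458 − 3 + 13 = 468 annual rings.
Removing the 10.9 mm offcut leaves 129.5 − 10.9 = 118.6 mm.
Extension rate ≈ 118.6 / 468 = 0.253 mm/year.

0.253 mm/year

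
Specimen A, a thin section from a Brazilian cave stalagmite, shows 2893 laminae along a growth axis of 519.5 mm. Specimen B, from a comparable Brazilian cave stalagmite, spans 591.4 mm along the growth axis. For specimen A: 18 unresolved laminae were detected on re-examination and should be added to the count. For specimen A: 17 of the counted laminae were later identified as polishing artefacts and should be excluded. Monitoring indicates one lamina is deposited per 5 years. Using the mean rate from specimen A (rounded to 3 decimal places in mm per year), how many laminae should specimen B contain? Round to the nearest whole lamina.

Specimen A: true lamina count = 2893 − 17 + 18 = 2894.
Specimen A: multiplying by 5 years per lamina: 2894 × 5 = 14470 years.
A: Extension rate ≈ 519.5 / 14470 = 0.036 mm/year.
B spans 591.4 / 0.036 = 16427.78 years; at 5 years per lamina that is 16427.78 / 5 ≈ 3286 laminae.

3286 laminae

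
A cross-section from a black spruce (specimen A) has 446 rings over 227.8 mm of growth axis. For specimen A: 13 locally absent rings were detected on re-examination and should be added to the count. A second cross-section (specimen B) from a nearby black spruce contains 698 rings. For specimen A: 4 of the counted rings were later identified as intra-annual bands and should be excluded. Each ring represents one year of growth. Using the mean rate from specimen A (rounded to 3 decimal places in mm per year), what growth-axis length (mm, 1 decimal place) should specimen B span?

349.7 mm

Specimen A: correcting the raw count gives 446 − 4 + 13 = 455 true rings.
A: Extension rate ≈ 227.8 / 455 = 0.501 mm/year.
Length of B = 0.501 × 698 = 349.7 mm.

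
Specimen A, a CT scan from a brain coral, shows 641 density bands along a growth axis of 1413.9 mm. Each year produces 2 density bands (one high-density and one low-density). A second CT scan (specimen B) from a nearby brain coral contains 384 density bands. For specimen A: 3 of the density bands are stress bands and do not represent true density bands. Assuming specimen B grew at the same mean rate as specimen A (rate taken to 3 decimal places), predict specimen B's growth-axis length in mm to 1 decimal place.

Specimen A: adjusted count: 641 − 3 = 638 density bands.
Specimen A: dividing by 2 density bands per year: 638 / 2 = 319 years.
A: 1413.9 mm over 319 years gives 1413.9 / 319 ≈ 4.432 mm per year.
Specimen B: with 2 density bands per year, 384 / 2 = 192 years. For B, 4.432 mm/year × 192 years = 850.9 mm.

850.9 mm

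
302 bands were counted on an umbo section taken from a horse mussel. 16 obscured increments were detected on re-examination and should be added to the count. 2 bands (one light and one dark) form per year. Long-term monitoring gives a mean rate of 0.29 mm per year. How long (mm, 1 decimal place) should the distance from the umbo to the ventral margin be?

True band count = 302 + 16 = 318.
318 bands at 2 per year is 318 / 2 = 159 years.
Length ≈ 0.29 × 159 = 46.1 mm.

46.1 mm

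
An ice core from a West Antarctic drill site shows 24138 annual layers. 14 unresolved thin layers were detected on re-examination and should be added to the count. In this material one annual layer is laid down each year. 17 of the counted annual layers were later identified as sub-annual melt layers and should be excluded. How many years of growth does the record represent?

After corrections the count is 24138 − 17 + 14 = 24135 annual layers.
At one annual layer per year, that is 24135 years.

24135 years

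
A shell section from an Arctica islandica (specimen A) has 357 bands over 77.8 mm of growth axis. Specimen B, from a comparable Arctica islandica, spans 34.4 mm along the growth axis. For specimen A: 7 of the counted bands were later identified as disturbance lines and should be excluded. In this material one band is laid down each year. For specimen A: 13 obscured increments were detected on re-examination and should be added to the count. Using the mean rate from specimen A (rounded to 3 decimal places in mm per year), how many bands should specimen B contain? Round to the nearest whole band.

Specimen A: true band count = 357 − 7 + 13 = 363.
A: Extension rate ≈ 77.8 / 363 = 0.214 mm/yr.
B spans 34.4 / 0.214 = 160.75 years ≈ 161 bands.

161 bands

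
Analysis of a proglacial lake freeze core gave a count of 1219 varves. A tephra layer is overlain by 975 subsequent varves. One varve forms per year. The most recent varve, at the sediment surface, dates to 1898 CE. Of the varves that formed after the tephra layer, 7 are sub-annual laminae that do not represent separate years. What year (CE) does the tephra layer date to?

975 varves formed after the tephra layer.
Excluding 7 false varves: 975 − 7 = 968.
Counting back 968 years from 1898 CE places the tephra layer in 1898 − 968 = 930 CE.

930 CE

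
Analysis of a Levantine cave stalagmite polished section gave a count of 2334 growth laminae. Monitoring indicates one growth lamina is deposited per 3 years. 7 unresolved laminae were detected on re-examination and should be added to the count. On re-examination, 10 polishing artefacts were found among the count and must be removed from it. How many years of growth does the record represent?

6993 years

After corrections the count is 2334 − 10 + 7 = 2331 growth laminae.
At 3 years per growth lamina, 2331 × 3 = 6993 years.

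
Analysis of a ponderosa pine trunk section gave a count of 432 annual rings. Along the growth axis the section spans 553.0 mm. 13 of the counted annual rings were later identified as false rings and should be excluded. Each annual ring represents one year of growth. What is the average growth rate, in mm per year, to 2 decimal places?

Adjusted count: 432 − 13 = 419 annual rings.
Mean rate = 553.0 mm / 419 years ≈ 1.32 mm per year.

1.32 mm per year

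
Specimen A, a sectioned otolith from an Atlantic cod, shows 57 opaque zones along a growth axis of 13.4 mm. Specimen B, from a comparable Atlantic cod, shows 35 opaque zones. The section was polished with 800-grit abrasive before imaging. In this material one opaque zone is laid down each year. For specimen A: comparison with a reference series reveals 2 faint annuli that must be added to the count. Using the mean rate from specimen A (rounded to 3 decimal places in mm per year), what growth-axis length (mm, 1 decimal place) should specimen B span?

Specimen A: correcting the raw count gives 57 + 2 = 59 true opaque zones.
A: Mean rate = 13.4 mm / 59 years ≈ 0.227 mm/yr.
Length of B = 0.227 × 35 = 7.9 mm.

7.9 mm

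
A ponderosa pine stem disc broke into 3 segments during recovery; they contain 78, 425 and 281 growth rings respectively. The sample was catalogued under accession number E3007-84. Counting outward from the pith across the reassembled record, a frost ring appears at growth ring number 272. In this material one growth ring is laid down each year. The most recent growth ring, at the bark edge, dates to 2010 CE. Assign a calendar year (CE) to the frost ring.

1498 CE

Total growth rings = 78 + 425 + 281 = 784.
The frost ring sits at growth ring 272 from the pith, so 784 − 272 = 512 growth rings formed after it.
2010 − 512 = 1498 CE.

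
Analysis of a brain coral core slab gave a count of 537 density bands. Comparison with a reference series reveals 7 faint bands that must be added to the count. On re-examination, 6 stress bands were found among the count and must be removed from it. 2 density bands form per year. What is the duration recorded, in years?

Adjusted count: 537 − 6 + 7 = 538 density bands.
538 density bands at 2 per year is 538 / 2 = 269 years.

269 years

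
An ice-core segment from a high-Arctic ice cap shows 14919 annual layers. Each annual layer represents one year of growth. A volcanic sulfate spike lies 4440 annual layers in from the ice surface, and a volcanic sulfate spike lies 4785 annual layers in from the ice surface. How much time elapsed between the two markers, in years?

4785 − 4440 = 345 annual layers lie between the two events.
At one annual layer per year, 345 years elapsed between them.

345 years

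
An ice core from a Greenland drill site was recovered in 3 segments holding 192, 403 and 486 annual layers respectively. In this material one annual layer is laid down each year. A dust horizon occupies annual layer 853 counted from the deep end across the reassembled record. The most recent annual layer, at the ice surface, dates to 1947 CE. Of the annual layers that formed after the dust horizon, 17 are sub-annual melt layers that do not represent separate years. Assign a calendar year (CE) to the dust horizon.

Total annual layers = 192 + 403 + 486 = 1081.
1081 − 853 = 228 annual layers lie beyond the dust horizon toward the ice surface.
Removing the 17 false annual layers leaves 228 − 17 = 211 true annual layers beyond the dust horizon.
Counting back 211 years from 1947 CE places the dust horizon in 1947 − 211 = 1736 CE.

1736 CE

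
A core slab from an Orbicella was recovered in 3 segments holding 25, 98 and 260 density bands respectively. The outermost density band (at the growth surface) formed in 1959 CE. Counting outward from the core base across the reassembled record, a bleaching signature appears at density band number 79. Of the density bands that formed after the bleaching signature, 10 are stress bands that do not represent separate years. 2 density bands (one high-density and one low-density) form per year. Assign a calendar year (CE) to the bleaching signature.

Total density bands = 25 + 98 + 260 = 383.
383 − 79 = 304 density bands lie beyond the bleaching signature toward the growth surface.
Excluding 10 false density bands: 304 − 10 = 294.
Dividing by 2 density bands per year: 294 / 2 = 147 years.
1959 − 147 = 1812 CE.

1812 CE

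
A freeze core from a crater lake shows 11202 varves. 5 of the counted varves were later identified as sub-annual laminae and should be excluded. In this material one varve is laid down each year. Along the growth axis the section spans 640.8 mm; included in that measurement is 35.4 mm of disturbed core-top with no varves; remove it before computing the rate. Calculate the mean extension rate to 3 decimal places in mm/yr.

0.054 mm/yr

After corrections the count is 11202 − 5 = 11197 varves.
Removing the 35.4 mm offcut leaves 640.8 − 35.4 = 605.4 mm.
605.4 mm over 11197 years gives 605.4 / 11197 ≈ 0.054 mm/yr.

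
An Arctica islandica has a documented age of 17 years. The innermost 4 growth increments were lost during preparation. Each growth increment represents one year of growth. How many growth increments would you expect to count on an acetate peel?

13 growth increments

One growth increment per year gives 17 growth increments over 17 years.
Subtracting the 4 growth increments not captured gives 17 − 4 = 13 growth increments in the record.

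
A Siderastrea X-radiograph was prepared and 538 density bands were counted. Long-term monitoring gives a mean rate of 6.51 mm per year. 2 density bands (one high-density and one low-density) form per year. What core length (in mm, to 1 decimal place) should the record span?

Dividing by 2 density bands per year: 538 / 2 = 269 years.
269 years at 6.51 mm/year gives 6.51 × 269 = 1751.2 mm.

1751.2 mm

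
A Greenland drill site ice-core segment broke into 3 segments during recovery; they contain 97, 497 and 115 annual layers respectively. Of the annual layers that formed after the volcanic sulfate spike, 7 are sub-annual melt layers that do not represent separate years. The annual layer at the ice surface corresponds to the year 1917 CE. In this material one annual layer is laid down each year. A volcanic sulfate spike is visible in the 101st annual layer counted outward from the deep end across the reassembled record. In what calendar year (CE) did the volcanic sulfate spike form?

Total annual layers = 97 + 497 + 115 = 709.
The volcanic sulfate spike sits at annual layer 101 from the deep end, so 709 − 101 = 608 annual layers formed after it.
608 − 7 false = 601 true annual layers after the volcanic sulfate spike.
1917 − 601 = 1316 CE.

1316 CE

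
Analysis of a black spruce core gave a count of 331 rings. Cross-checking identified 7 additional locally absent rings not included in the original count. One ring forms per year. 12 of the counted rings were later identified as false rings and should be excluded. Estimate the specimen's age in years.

True ring count = 331 − 12 + 7 = 326.
One ring per year makes the duration 326 years.

326 years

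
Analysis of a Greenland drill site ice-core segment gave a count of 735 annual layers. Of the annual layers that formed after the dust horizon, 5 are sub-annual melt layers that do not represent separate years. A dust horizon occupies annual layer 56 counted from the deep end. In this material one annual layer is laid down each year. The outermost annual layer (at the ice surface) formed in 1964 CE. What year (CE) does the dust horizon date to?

1290 CE

Between annual layer 56 and the ice surface there are 735 − 56 = 679 annual layers.
679 − 5 false = 674 true annual layers after the dust horizon.
The annual layer at the ice surface is 1964 CE, so the dust horizon dates to 1964 − 674 = 1290 CE.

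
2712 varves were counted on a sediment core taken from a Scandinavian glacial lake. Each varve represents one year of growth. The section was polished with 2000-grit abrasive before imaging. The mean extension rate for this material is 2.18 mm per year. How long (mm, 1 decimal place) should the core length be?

5912.2 mm

2712 years of growth are recorded.
Predicted length = 2.18 mm/year × 2712 years = 5912.2 mm.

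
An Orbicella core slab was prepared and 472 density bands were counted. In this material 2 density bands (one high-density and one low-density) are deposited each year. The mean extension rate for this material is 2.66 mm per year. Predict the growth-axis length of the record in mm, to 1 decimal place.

With 2 density bands per year, 472 / 2 = 236 years.
236 years at 2.66 mm/year gives 2.66 × 236 = 627.8 mm.

627.8 mm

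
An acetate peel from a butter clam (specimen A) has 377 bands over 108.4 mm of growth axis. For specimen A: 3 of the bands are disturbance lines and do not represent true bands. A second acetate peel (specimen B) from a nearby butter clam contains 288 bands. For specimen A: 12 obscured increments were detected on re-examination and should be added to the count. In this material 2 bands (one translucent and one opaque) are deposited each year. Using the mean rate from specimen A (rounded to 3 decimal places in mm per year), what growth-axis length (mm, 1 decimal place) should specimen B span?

Specimen A: adjusted count: 377 − 3 + 12 = 386 bands.
Specimen A: 386 bands at 2 per year is 386 / 2 = 193 years.
A: 108.4 mm over 193 years gives 108.4 / 193 ≈ 0.562 mm/yr.
Specimen B: with 2 bands per year, 288 / 2 = 144 years. Length of B = 0.562 × 144 = 80.9 mm.

80.9 mm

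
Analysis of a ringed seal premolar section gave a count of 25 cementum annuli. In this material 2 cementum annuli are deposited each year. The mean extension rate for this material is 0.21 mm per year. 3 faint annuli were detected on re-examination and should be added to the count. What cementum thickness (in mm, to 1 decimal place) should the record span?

After corrections the count is 25 + 3 = 28 cementum annuli.
With 2 cementum annuli per year, 28 / 2 = 14 years.
Predicted length = 0.21 mm/year × 14 years = 2.9 mm.

2.9 mm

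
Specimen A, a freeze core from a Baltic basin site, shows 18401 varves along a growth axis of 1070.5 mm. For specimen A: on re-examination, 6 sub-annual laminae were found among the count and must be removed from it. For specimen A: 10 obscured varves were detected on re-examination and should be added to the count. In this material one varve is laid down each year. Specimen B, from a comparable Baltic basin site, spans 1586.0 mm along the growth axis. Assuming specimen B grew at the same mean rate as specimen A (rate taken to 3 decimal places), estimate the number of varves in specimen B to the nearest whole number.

Specimen A: adjusted count: 18401 − 6 + 10 = 18405 varves.
A: Mean rate = 1070.5 mm / 18405 years ≈ 0.058 mm/yr.
For B, 1586.0 / 0.058 = 27344.83 years ≈ 27345 varves.

27345 varves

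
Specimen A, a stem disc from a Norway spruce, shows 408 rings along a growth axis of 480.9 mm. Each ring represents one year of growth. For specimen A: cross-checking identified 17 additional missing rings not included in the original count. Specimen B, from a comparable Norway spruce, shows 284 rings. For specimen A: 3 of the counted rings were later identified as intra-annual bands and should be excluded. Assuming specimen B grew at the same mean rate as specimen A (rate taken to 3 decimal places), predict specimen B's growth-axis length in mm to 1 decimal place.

Specimen A: true ring count = 408 − 3 + 17 = 422.
A: Extension rate ≈ 480.9 / 422 = 1.140 mm per year.
B's length ≈ 1.140 × 284 = 323.8 mm.

323.8 mm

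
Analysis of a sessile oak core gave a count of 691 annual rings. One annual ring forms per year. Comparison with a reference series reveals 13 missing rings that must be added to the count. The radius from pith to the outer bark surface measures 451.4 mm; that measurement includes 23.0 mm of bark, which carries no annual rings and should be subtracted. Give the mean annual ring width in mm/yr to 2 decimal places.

Adjusted count: 691 + 13 = 704 annual rings.
The growth record spans 451.4 − 23.0 = 428.4 mm.
428.4 mm over 704 years gives 428.4 / 704 ≈ 0.61 mm/yr.

0.61 mm/yr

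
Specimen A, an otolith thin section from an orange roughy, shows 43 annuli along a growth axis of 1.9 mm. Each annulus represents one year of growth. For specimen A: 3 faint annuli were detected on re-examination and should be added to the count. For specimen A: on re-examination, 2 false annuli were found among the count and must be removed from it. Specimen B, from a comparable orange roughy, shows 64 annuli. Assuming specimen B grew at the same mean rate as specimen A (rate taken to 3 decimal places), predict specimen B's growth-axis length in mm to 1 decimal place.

2.8 mm

Specimen A: after corrections the count is 43 − 2 + 3 = 44 annuli.
A: Extension rate ≈ 1.9 / 44 = 0.043 mm per year.
Length of B = 0.043 × 64 = 2.8 mm.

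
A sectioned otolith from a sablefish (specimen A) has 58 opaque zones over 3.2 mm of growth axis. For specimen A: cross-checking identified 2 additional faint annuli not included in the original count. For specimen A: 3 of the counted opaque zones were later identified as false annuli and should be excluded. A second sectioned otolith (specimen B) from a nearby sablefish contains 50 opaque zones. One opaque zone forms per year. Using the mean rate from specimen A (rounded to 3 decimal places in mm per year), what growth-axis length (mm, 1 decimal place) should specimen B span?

Specimen A: true opaque zone count = 58 − 3 + 2 = 57.
A: Extension rate ≈ 3.2 / 57 = 0.056 mm/year.
Length of B = 0.056 × 50 = 2.8 mm.

2.8 mm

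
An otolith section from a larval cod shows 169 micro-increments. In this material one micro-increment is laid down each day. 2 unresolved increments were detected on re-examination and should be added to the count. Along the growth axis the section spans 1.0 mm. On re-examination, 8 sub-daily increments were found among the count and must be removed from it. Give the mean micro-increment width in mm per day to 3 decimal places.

Correcting the raw count gives 169 − 8 + 2 = 163 true micro-increments.
Extension rate ≈ 1.0 / 163 = 0.006 mm per day.

0.006 mm per day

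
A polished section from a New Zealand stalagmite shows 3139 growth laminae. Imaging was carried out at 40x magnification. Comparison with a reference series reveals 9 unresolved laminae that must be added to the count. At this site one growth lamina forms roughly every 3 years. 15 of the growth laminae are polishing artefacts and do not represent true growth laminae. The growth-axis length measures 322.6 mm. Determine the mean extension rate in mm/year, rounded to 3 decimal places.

After corrections the count is 3139 − 15 + 9 = 3133 growth laminae.
3133 growth laminae at 3 years each span 3133 × 3 = 9399 years.
Extension rate ≈ 322.6 / 9399 = 0.034 mm/year.

0.034 mm/year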